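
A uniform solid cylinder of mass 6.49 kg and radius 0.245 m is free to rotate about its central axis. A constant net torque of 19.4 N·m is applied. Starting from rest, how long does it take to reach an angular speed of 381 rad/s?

t ≈ 3.83 s

I = ½MR² = (1/2)(6.49)(0.245)² = 0.1948 kg·m².
α = τ/I = 19.4/0.1948 = 99.60 rad/s².
ω = αt ⇒ t = ω/α = 381/99.60 = 3.825 s.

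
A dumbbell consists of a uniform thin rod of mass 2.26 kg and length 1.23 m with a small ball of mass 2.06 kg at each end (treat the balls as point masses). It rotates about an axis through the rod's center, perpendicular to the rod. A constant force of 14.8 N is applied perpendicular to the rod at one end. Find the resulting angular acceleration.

α ≈ 4.94 rad/s²

I_rod = (1/12)ML² = (1/12)(2.26)(1.23)² = 0.2849 kg·m².
I_balls = 2·m·(L/2)² = 2(2.06)(0.6150)² = 1.558 kg·m².
Total I = 1.843 kg·m².
τ = F·(L/2) = (14.8)(0.615) = 9.102 N·m.
α = τ/I = 9.102/1.843 = 4.938 rad/s².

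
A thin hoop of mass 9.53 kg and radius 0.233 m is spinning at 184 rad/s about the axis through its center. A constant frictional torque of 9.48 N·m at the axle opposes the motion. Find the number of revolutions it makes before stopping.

I = MR² = (9.53)(0.233)² = 0.5174 kg·m².
The net torque has magnitude 9.48 N·m, opposing ω.
|α| = τ/I = 9.480/0.5174 = 18.32 rad/s² (deceleration).
ω² = ω₀² − 2|α|θ with ω = 0 ⇒ θ = ω₀²/(2|α|) = 923.9 rad = 147.0 rev.

≈ 147 revolutions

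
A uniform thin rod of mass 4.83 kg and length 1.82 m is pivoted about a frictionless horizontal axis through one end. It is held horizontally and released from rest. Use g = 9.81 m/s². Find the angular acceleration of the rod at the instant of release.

About the pivot, I = (1/3)ML² = (1/3)(4.83)(1.82)² = 5.333 kg·m².
The weight acts at the center, a distance L/2 = 0.9100 m from the pivot; τ = Mg(L/2) = 43.12 N·m.
α = τ/I = 43.12/5.333 = 8.085 rad/s².
(Equivalently α = (3g/(2L)) = 8.085 rad/s².)

α ≈ 8.09 rad/s²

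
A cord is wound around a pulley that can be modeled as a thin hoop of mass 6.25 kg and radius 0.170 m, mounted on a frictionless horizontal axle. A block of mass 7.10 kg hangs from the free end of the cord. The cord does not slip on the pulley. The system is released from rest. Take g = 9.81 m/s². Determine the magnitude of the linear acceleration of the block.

I = MR² = (6.25)(0.170)² = 0.1806 kg·m².
Block: mg − T = ma. Pulley: TR = Iα. No-slip: a = αR, so T = (I/R²)a = 6.250·a.
Then mg = (m + 6.250)a, so a = (7.10)(9.81)/(7.10 + 6.250) = 5.217 m/s².

a ≈ 5.22 m/s²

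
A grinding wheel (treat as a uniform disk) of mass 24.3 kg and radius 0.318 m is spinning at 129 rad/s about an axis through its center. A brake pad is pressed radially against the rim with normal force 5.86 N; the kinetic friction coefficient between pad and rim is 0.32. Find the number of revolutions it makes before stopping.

≈ 2730 revolutions

I = ½MR² = (1/2)(24.3)(0.318)² = 1.229 kg·m².
Friction force f = μN = (0.32)(5.86) = 1.875 N at the rim; torque magnitude τ = fR = 0.5963 N·m, opposing ω.
|α| = τ/I = 0.5963/1.229 = 0.4853 rad/s² (deceleration).
ω² = ω₀² − 2|α|θ with ω = 0 ⇒ θ = ω₀²/(2|α|) = 17140 rad = 2729 rev.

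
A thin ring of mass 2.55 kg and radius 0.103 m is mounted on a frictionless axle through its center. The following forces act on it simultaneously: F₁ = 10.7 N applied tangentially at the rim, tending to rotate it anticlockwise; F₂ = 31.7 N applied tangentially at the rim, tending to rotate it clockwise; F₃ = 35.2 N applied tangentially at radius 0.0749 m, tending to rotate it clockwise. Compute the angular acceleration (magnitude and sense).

I = MR² = (2.55)(0.103)² = 0.02705 kg·m².
Taking anticlockwise as positive: τ₁ = +(10.7)(0.103) = +1.102 N·m; τ₂ = −(31.7)(0.103) = −3.265 N·m; τ₃ = −(35.2)(0.0749) = −2.636 N·m.
Net torque τ = -4.799 N·m.
α = τ/I = -4.799/0.02705 = -177.4 rad/s².

α ≈ 177 rad/s², clockwise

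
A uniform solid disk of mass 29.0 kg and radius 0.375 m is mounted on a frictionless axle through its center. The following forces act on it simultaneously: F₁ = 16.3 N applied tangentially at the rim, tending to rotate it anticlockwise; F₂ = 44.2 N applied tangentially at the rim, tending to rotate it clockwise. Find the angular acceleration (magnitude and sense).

α ≈ 5.13 rad/s², clockwise

I = ½MR² = (1/2)(29.0)(0.375)² = 2.039 kg·m².
Taking anticlockwise as positive: τ₁ = +(16.3)(0.375) = +6.113 N·m; τ₂ = −(44.2)(0.375) = −16.58 N·m.
Net torque τ = -10.46 N·m.
α = τ/I = -10.46/2.039 = -5.131 rad/s².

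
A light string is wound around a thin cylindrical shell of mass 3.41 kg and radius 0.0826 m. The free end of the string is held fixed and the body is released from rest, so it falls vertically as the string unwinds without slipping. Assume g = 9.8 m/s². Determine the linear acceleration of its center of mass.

a ≈ 4.90 m/s²

Translation: Mg − T = Ma. Rotation about the center: TR = Iα with I = MR².
With a = αR: T = (I/R²)a = M a, so Mg = (1 + 1.000)Ma.
a = g/(1 + 1.000) = 9.8/2.000 = 4.900 m/s².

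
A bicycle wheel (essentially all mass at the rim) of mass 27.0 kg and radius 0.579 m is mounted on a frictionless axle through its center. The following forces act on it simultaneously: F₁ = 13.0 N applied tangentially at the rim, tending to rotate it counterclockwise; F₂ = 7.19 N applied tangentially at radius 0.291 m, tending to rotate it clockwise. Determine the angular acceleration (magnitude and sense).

α ≈ 0.600 rad/s², counterclockwise

I = MR² = (27.0)(0.579)² = 9.052 kg·m².
Taking counterclockwise as positive: τ₁ = +(13.0)(0.579) = +7.527 N·m; τ₂ = −(7.19)(0.291) = −2.092 N·m.
Net torque τ = 5.435 N·m.
α = τ/I = 5.435/9.052 = 0.6004 rad/s².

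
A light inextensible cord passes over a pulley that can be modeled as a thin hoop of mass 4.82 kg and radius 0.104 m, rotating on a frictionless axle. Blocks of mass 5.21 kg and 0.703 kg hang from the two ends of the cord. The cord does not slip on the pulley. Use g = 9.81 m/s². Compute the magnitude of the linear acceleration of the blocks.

a ≈ 4.12 m/s²

I = MR² = (4.82)(0.104)² = 0.05213 kg·m².
Heavier block: m₁g − T₁ = m₁a. Lighter block: T₂ − m₂g = m₂a.
Pulley: (T₁ − T₂)R = Iα = I(a/R), so T₁ − T₂ = (I/R²)a = 1·M_p a = 4.820·a.
Adding the three: (m₁ − m₂)g = (m₁ + m₂ + 4.820)a, so a = (5.21 − 0.703)(9.81)/(5.21 + 0.703 + 4.820) = 4.119 m/s².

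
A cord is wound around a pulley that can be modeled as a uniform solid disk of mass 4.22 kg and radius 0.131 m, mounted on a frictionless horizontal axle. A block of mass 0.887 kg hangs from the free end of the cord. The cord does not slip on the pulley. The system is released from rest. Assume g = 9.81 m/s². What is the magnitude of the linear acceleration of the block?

a ≈ 2.90 m/s²

I = ½MR² = (1/2)(4.22)(0.131)² = 0.03621 kg·m².
Block: mg − T = ma. Pulley: TR = Iα. No-slip: a = αR, so T = (I/R²)a = 2.110·a.
Then mg = (m + 2.110)a, so a = (0.887)(9.81)/(0.887 + 2.110) = 2.903 m/s².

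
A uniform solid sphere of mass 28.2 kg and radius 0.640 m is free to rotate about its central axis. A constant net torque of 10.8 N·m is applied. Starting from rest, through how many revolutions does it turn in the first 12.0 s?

≈ 26.8 revolutions

I = (2/5)MR² = (2/5)(28.2)(0.640)² = 4.620 kg·m².
α = τ/I = 10.8/4.620 = 2.338 rad/s².
θ = ½αt² = ½(2.338)(12.0)² = 168.3 rad.
Revolutions = θ/(2π) = 26.79.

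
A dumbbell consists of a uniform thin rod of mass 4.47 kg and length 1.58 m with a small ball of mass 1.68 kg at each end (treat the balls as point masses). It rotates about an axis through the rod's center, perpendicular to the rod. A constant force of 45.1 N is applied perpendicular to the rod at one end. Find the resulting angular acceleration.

I_rod = (1/12)ML² = (1/12)(4.47)(1.58)² = 0.9299 kg·m².
I_balls = 2·m·(L/2)² = 2(1.68)(0.7900)² = 2.097 kg·m².
Total I = 3.027 kg·m².
τ = F·(L/2) = (45.1)(0.790) = 35.63 N·m.
α = τ/I = 35.63/3.027 = 11.77 rad/s².

α ≈ 11.8 rad/s²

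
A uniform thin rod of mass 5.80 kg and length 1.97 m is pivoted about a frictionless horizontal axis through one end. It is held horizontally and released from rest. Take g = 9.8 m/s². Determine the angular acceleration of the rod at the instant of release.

α ≈ 7.46 rad/s²

About the pivot, I = (1/3)ML² = (1/3)(5.80)(1.97)² = 7.503 kg·m².
The weight acts at the center, a distance L/2 = 0.9850 m from the pivot; τ = Mg(L/2) = 55.99 N·m.
α = τ/I = 55.99/7.503 = 7.462 rad/s².
(Equivalently α = (3g/(2L)) = 7.462 rad/s².)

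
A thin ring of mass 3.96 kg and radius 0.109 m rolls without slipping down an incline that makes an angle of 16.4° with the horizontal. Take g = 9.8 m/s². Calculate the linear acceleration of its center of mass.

Translation along the incline: Mg sinθ − f = Ma.
Rotation about the center: fR = Iα with I = MR². No-slip gives a = αR, so f = (I/R²)a = M a.
Substituting: Mg sinθ = (1 + 1.000)Ma, so a = g sinθ/(1 + 1.000) = (9.8) sin 16.4° / 2.000 = 1.383 m/s².

a ≈ 1.38 m/s²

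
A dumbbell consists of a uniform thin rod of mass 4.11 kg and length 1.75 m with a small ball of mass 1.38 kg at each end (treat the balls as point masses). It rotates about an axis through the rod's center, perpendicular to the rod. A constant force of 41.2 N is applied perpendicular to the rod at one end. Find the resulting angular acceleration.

I_rod = (1/12)ML² = (1/12)(4.11)(1.75)² = 1.049 kg·m².
I_balls = 2·m·(L/2)² = 2(1.38)(0.8750)² = 2.113 kg·m².
Total I = 3.162 kg·m².
τ = F·(L/2) = (41.2)(0.875) = 36.05 N·m.
α = τ/I = 36.05/3.162 = 11.40 rad/s².

α ≈ 11.4 rad/s²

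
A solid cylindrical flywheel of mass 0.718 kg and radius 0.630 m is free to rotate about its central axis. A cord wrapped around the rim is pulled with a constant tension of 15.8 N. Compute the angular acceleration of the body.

I = ½MR² = (1/2)(0.718)(0.630)² = 0.1425 kg·m².
τ = F R = (15.8)(0.630) = 9.954 N·m.
From τ = Iα: α = 9.954/0.1425 = 69.86 rad/s².

α ≈ 69.9 rad/s²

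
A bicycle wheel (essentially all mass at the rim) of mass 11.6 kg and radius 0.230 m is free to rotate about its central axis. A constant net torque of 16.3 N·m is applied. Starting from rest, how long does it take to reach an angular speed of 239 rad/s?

I = MR² = (11.6)(0.230)² = 0.6136 kg·m².
α = τ/I = 16.3/0.6136 = 26.56 rad/s².
ω = αt ⇒ t = ω/α = 239/26.56 = 8.998 s.

t ≈ 9.00 s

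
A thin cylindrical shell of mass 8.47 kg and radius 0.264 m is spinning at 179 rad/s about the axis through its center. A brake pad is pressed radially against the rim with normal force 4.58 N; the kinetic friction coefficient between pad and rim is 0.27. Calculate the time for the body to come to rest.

I = MR² = (8.47)(0.264)² = 0.5903 kg·m².
Friction force f = μN = (0.27)(4.58) = 1.237 N at the rim; torque magnitude τ = fR = 0.3265 N·m, opposing ω.
|α| = τ/I = 0.3265/0.5903 = 0.5530 rad/s² (deceleration).
0 = ω₀ − |α|t ⇒ t = ω₀/|α| = 179/0.5530 = 323.7 s.

t ≈ 324 s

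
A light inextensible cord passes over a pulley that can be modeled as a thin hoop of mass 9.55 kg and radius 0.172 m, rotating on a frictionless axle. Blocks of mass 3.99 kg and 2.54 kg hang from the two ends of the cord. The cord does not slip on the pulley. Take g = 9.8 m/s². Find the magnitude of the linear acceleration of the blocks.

a ≈ 0.884 m/s²

I = MR² = (9.55)(0.172)² = 0.2825 kg·m².
Heavier block: m₁g − T₁ = m₁a. Lighter block: T₂ − m₂g = m₂a.
Pulley: (T₁ − T₂)R = Iα = I(a/R), so T₁ − T₂ = (I/R²)a = 1·M_p a = 9.550·a.
Adding the three: (m₁ − m₂)g = (m₁ + m₂ + 9.550)a, so a = (3.99 − 2.54)(9.8)/(3.99 + 2.54 + 9.550) = 0.8837 m/s².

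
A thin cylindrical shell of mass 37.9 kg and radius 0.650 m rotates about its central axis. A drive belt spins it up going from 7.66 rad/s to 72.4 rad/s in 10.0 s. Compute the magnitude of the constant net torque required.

I = MR² = (37.9)(0.650)² = 16.01 kg·m².
α = Δω/Δt = (72.4 − 7.66)/10.0 = 6.474 rad/s².
τ = Iα = (16.01)(6.474) = 103.7 N·m.

τ ≈ 104 N·m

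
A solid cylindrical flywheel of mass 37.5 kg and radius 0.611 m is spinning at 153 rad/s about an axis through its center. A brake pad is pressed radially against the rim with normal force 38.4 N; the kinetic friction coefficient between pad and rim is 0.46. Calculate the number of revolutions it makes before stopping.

I = ½MR² = (1/2)(37.5)(0.611)² = 7.000 kg·m².
Friction force f = μN = (0.46)(38.4) = 17.66 N at the rim; torque magnitude τ = fR = 10.79 N·m, opposing ω.
|α| = τ/I = 10.79/7.000 = 1.542 rad/s² (deceleration).
ω² = ω₀² − 2|α|θ with ω = 0 ⇒ θ = ω₀²/(2|α|) = 7591 rad = 1208 rev.

≈ 1210 revolutions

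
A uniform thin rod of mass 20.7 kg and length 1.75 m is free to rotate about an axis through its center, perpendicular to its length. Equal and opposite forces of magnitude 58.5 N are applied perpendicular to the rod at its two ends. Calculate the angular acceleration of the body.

I = (1/12)ML² = (1/12)(20.7)(1.75)² = 5.283 kg·m².
The couple gives τ = F·(L/2) + F·(L/2) = F L = (58.5)(1.75) = 102.4 N·m.
From τ = Iα: α = 102.4/5.283 = 19.38 rad/s².

α ≈ 19.4 rad/s²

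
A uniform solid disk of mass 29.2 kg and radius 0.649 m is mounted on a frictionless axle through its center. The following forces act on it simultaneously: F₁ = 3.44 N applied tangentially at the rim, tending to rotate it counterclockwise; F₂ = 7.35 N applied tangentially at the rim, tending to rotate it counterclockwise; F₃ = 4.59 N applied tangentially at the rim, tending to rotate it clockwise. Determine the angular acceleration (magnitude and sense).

α ≈ 0.654 rad/s², counterclockwise

I = ½MR² = (1/2)(29.2)(0.649)² = 6.150 kg·m².
Taking counterclockwise as positive: τ₁ = +(3.44)(0.649) = +2.233 N·m; τ₂ = +(7.35)(0.649) = +4.770 N·m; τ₃ = −(4.59)(0.649) = −2.979 N·m.
Net torque τ = 4.024 N·m.
α = τ/I = 4.024/6.150 = 0.6543 rad/s².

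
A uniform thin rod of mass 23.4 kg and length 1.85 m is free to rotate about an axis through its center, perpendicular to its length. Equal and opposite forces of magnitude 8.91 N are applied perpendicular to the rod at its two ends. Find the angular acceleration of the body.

I = (1/12)ML² = (1/12)(23.4)(1.85)² = 6.674 kg·m².
The couple gives τ = F·(L/2) + F·(L/2) = F L = (8.91)(1.85) = 16.48 N·m.
Newton's second law for rotation, τ = Iα, gives α = τ/I = 16.48/6.674 = 2.470 rad/s².

α ≈ 2.47 rad/s²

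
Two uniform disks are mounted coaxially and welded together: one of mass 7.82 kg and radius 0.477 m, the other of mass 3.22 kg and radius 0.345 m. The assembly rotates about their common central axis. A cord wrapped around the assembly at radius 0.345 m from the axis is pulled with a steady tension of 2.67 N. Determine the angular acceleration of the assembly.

α ≈ 0.852 rad/s²

I = ½M₁R₁² + ½M₂R₂² = ½(7.82)(0.477)² + ½(3.22)(0.345)² = 1.081 kg·m².
τ = F r = (2.67)(0.345) = 0.9211 N·m.
α = τ/I = 0.9211/1.081 = 0.8519 rad/s².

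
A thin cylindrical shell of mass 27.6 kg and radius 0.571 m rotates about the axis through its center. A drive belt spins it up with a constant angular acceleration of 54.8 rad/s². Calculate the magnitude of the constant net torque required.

τ ≈ 493 N·m

I = MR² = (27.6)(0.571)² = 8.999 kg·m².
τ = Iα = (8.999)(54.80) = 493.1 N·m.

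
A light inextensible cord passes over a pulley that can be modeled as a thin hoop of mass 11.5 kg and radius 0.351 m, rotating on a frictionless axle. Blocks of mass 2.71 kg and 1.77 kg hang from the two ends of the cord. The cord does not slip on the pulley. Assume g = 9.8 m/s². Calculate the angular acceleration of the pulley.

I = MR² = (11.5)(0.351)² = 1.417 kg·m².
Heavier block: m₁g − T₁ = m₁a. Lighter block: T₂ − m₂g = m₂a.
Pulley: (T₁ − T₂)R = Iα = I(a/R), so T₁ − T₂ = (I/R²)a = 1·M_p a = 11.50·a.
Adding the three: (m₁ − m₂)g = (m₁ + m₂ + 11.50)a, so a = (2.71 − 1.77)(9.8)/(2.71 + 1.77 + 11.50) = 0.5765 m/s².
α = a/R = 0.5765/0.351 = 1.642 rad/s².

α ≈ 1.64 rad/s²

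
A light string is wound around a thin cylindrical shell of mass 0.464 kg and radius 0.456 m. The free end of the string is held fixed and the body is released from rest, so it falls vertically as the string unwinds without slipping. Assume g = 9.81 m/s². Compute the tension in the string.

T ≈ 2.28 N

Translation: Mg − T = Ma. Rotation about the center: TR = Iα with I = MR².
With a = αR: T = (I/R²)a = M a, so Mg = (1 + 1.000)Ma.
a = g/(1 + 1.000) = 9.81/2.000 = 4.905 m/s².
T = 1.000·M·a = (1.000)(0.464)(4.905) = 2.276 N.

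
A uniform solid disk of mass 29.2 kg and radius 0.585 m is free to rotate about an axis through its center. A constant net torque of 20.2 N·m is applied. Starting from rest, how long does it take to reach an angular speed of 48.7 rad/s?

I = ½MR² = (1/2)(29.2)(0.585)² = 4.996 kg·m².
α = τ/I = 20.2/4.996 = 4.043 rad/s².
ω = αt ⇒ t = ω/α = 48.7/4.043 = 12.05 s.

t ≈ 12.0 s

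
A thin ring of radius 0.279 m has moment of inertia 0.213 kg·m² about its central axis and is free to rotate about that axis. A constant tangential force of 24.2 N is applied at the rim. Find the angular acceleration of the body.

τ = F R = (24.2)(0.279) = 6.752 N·m.
Newton's second law for rotation, τ = Iα, gives α = τ/I = 6.752/0.2130 = 31.70 rad/s².

α ≈ 31.7 rad/s²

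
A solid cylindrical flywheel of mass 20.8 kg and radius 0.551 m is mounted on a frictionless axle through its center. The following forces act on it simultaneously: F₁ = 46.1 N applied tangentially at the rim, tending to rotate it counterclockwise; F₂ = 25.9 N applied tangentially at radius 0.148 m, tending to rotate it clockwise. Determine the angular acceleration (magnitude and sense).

I = ½MR² = (1/2)(20.8)(0.551)² = 3.157 kg·m².
Taking counterclockwise as positive: τ₁ = +(46.1)(0.551) = +25.40 N·m; τ₂ = −(25.9)(0.148) = −3.833 N·m.
Net torque τ = 21.57 N·m.
α = τ/I = 21.57/3.157 = 6.831 rad/s².

α ≈ 6.83 rad/s², counterclockwise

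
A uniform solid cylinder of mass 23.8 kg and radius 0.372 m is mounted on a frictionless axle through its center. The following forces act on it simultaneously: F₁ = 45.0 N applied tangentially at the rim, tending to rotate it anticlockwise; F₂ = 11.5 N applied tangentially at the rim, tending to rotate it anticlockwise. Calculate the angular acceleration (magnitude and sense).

α ≈ 12.8 rad/s², anticlockwise

I = ½MR² = (1/2)(23.8)(0.372)² = 1.647 kg·m².
Taking anticlockwise as positive: τ₁ = +(45.0)(0.372) = +16.74 N·m; τ₂ = +(11.5)(0.372) = +4.278 N·m.
Net torque τ = 21.02 N·m.
α = τ/I = 21.02/1.647 = 12.76 rad/s².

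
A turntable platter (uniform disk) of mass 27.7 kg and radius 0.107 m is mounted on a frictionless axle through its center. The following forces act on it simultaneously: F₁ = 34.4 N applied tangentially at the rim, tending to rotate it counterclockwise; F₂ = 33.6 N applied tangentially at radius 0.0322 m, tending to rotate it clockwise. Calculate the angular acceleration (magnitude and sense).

I = ½MR² = (1/2)(27.7)(0.107)² = 0.1586 kg·m².
Taking counterclockwise as positive: τ₁ = +(34.4)(0.107) = +3.681 N·m; τ₂ = −(33.6)(0.0322) = −1.082 N·m.
Net torque τ = 2.599 N·m.
α = τ/I = 2.599/0.1586 = 16.39 rad/s².

α ≈ 16.4 rad/s², counterclockwise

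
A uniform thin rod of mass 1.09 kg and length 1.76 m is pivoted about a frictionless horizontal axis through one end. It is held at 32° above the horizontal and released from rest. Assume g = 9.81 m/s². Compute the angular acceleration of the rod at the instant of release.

α ≈ 7.09 rad/s²

About the pivot, I = (1/3)ML² = (1/3)(1.09)(1.76)² = 1.125 kg·m².
The weight acts at the center, a distance L/2 = 0.8800 m from the pivot; τ = Mg(L/2) cos 32° = 7.980 N·m.
α = τ/I = 7.980/1.125 = 7.090 rad/s².
(Equivalently α = (3g/(2L)) cos 32° = 7.090 rad/s².)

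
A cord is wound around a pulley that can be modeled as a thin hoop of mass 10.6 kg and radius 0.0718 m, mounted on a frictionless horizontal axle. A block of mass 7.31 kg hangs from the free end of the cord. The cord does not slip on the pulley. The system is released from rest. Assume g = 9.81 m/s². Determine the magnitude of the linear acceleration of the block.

a ≈ 4.00 m/s²

I = MR² = (10.6)(0.0718)² = 0.05465 kg·m².
Block: mg − T = ma. Pulley: TR = Iα. No-slip: a = αR, so T = (I/R²)a = 10.60·a.
Then mg = (m + 10.60)a, so a = (7.31)(9.81)/(7.31 + 10.60) = 4.004 m/s².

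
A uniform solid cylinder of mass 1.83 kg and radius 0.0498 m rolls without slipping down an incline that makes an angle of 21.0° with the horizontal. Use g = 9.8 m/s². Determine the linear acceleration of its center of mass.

Translation along the incline: Mg sinθ − f = Ma.
Rotation about the center: fR = Iα with I = ½MR². No-slip gives a = αR, so f = (I/R²)a = (1/2)M a.
Substituting: Mg sinθ = (1 + 0.5000)Ma, so a = g sinθ/(1 + 0.5000) = (9.8) sin 21.0° / 1.500 = 2.341 m/s².

a ≈ 2.34 m/s²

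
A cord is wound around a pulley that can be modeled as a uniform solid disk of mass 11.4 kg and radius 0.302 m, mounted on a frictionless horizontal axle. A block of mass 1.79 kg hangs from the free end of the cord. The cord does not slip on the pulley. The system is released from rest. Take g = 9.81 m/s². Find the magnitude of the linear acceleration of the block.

I = ½MR² = (1/2)(11.4)(0.302)² = 0.5199 kg·m².
Block: mg − T = ma. Pulley: TR = Iα. No-slip: a = αR, so T = (I/R²)a = 5.700·a.
Then mg = (m + 5.700)a, so a = (1.79)(9.81)/(1.79 + 5.700) = 2.344 m/s².

a ≈ 2.34 m/s²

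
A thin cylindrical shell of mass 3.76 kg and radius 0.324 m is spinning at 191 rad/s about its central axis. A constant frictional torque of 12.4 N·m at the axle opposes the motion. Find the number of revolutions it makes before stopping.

I = MR² = (3.76)(0.324)² = 0.3947 kg·m².
The net torque has magnitude 12.4 N·m, opposing ω.
|α| = τ/I = 12.40/0.3947 = 31.42 rad/s² (deceleration).
ω² = ω₀² − 2|α|θ with ω = 0 ⇒ θ = ω₀²/(2|α|) = 580.6 rad = 92.41 rev.

≈ 92.4 revolutions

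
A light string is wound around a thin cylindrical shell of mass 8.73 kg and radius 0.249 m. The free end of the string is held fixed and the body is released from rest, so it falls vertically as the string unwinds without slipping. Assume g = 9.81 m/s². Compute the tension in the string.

Translation: Mg − T = Ma. Rotation about the center: TR = Iα with I = MR².
With a = αR: T = (I/R²)a = M a, so Mg = (1 + 1.000)Ma.
a = g/(1 + 1.000) = 9.81/2.000 = 4.905 m/s².
T = 1.000·M·a = (1.000)(8.73)(4.905) = 42.82 N.

T ≈ 42.8 N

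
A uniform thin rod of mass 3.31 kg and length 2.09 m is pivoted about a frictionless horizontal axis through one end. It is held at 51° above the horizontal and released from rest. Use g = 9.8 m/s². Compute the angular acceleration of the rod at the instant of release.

α ≈ 4.43 rad/s²

About the pivot, I = (1/3)ML² = (1/3)(3.31)(2.09)² = 4.819 kg·m².
The weight acts at the center, a distance L/2 = 1.045 m from the pivot; τ = Mg(L/2) cos 51° = 21.33 N·m.
α = τ/I = 21.33/4.819 = 4.426 rad/s².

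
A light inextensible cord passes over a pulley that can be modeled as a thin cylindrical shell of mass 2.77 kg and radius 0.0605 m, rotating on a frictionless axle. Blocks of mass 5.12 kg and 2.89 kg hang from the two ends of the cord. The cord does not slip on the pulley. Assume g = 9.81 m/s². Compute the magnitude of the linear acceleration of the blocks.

a ≈ 2.03 m/s²

I = MR² = (2.77)(0.0605)² = 0.01014 kg·m².
Heavier block: m₁g − T₁ = m₁a. Lighter block: T₂ − m₂g = m₂a.
Pulley: (T₁ − T₂)R = Iα = I(a/R), so T₁ − T₂ = (I/R²)a = 1·M_p a = 2.770·a.
Adding the three: (m₁ − m₂)g = (m₁ + m₂ + 2.770)a, so a = (5.12 − 2.89)(9.81)/(5.12 + 2.89 + 2.770) = 2.029 m/s².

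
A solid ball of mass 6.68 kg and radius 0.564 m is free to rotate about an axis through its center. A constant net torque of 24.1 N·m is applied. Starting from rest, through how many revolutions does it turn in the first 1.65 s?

I = (2/5)MR² = (2/5)(6.68)(0.564)² = 0.8500 kg·m².
α = τ/I = 24.1/0.8500 = 28.35 rad/s².
θ = ½αt² = ½(28.35)(1.65)² = 38.60 rad.
Revolutions = θ/(2π) = 6.143.

≈ 6.14 revolutions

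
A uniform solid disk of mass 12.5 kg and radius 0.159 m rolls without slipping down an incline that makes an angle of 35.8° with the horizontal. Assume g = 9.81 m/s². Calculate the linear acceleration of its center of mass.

a ≈ 3.83 m/s²

Translation along the incline: Mg sinθ − f = Ma.
Rotation about the center: fR = Iα with I = ½MR². No-slip gives a = αR, so f = (I/R²)a = (1/2)M a.
Substituting: Mg sinθ = (1 + 0.5000)Ma, so a = g sinθ/(1 + 0.5000) = (9.81) sin 35.8° / 1.500 = 3.826 m/s².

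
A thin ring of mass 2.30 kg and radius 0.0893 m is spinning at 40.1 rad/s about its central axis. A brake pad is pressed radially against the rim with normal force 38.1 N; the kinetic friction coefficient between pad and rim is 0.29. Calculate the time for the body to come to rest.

I = MR² = (2.30)(0.0893)² = 0.01834 kg·m².
Friction force f = μN = (0.29)(38.1) = 11.05 N at the rim; torque magnitude τ = fR = 0.9867 N·m, opposing ω.
|α| = τ/I = 0.9867/0.01834 = 53.80 rad/s² (deceleration).
0 = ω₀ − |α|t ⇒ t = ω₀/|α| = 40.1/53.80 = 0.7454 s.

t ≈ 0.745 s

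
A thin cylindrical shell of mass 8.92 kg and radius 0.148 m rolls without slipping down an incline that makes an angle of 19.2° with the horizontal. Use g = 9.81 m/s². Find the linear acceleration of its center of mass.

a ≈ 1.61 m/s²

Translation along the incline: Mg sinθ − f = Ma.
Rotation about the center: fR = Iα with I = MR². No-slip gives a = αR, so f = (I/R²)a = M a.
Substituting: Mg sinθ = (1 + 1.000)Ma, so a = g sinθ/(1 + 1.000) = (9.81) sin 19.2° / 2.000 = 1.613 m/s².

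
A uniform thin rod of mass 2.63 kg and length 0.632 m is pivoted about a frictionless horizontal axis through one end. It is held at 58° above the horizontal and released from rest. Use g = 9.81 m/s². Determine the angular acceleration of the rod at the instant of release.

About the pivot, I = (1/3)ML² = (1/3)(2.63)(0.632)² = 0.3502 kg·m².
The weight acts at the center, a distance L/2 = 0.3160 m from the pivot; τ = Mg(L/2) cos 58° = 4.320 N·m.
α = τ/I = 4.320/0.3502 = 12.34 rad/s².
(Equivalently α = (3g/(2L)) cos 58° = 12.34 rad/s².)

α ≈ 12.3 rad/s²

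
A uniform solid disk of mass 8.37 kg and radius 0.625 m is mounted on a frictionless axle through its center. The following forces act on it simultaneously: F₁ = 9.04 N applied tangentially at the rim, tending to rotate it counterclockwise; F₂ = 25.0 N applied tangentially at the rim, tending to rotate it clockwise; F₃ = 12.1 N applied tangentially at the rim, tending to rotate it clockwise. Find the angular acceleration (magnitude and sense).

I = ½MR² = (1/2)(8.37)(0.625)² = 1.635 kg·m².
Taking counterclockwise as positive: τ₁ = +(9.04)(0.625) = +5.650 N·m; τ₂ = −(25.0)(0.625) = −15.62 N·m; τ₃ = −(12.1)(0.625) = −7.562 N·m.
Net torque τ = -17.54 N·m.
α = τ/I = -17.54/1.635 = -10.73 rad/s².

α ≈ 10.7 rad/s², clockwise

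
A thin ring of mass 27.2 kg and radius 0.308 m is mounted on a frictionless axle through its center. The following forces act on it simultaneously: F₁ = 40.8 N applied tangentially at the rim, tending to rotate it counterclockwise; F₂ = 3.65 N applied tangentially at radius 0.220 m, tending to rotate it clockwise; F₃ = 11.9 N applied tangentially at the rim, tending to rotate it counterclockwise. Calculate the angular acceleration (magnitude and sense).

I = MR² = (27.2)(0.308)² = 2.580 kg·m².
Taking counterclockwise as positive: τ₁ = +(40.8)(0.308) = +12.57 N·m; τ₂ = −(3.65)(0.220) = −0.8030 N·m; τ₃ = +(11.9)(0.308) = +3.665 N·m.
Net torque τ = 15.43 N·m.
α = τ/I = 15.43/2.580 = 5.979 rad/s².

α ≈ 5.98 rad/s², counterclockwise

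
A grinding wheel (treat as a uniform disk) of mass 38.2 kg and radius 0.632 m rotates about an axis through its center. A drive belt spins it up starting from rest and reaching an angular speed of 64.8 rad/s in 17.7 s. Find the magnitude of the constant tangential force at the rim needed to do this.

I = ½MR² = (1/2)(38.2)(0.632)² = 7.629 kg·m².
α = Δω/Δt = (64.8 − 0)/17.7 = 3.661 rad/s².
The required torque is τ = Iα = (7.629)(3.661) = 27.93 N·m.
A tangential force at the rim gives τ = FR, so F = τ/R = 27.93/0.632 = 44.19 N.

F ≈ 44.2 N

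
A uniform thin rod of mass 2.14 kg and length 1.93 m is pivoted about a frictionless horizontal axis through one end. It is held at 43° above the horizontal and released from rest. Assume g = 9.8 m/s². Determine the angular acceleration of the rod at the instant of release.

α ≈ 5.57 rad/s²

About the pivot, I = (1/3)ML² = (1/3)(2.14)(1.93)² = 2.657 kg·m².
The weight acts at the center, a distance L/2 = 0.9650 m from the pivot; τ = Mg(L/2) cos 43° = 14.80 N·m.
α = τ/I = 14.80/2.657 = 5.570 rad/s².
(Equivalently α = (3g/(2L)) cos 43° = 5.570 rad/s².)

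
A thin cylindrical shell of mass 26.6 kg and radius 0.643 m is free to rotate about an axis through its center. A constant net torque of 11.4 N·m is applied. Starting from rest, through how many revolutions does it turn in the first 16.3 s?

I = MR² = (26.6)(0.643)² = 11.00 kg·m².
α = τ/I = 11.4/11.00 = 1.037 rad/s².
θ = ½αt² = ½(1.037)(16.3)² = 137.7 rad.
Revolutions = θ/(2π) = 21.92.

≈ 21.9 revolutions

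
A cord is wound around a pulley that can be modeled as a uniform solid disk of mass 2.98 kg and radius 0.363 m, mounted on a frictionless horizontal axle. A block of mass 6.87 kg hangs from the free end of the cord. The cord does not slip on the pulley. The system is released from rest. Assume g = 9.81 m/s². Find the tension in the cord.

I = ½MR² = (1/2)(2.98)(0.363)² = 0.1963 kg·m².
Block: mg − T = ma. Pulley: TR = Iα. No-slip: a = αR, so T = (I/R²)a = 1.490·a.
Then mg = (m + 1.490)a, so a = (6.87)(9.81)/(6.87 + 1.490) = 8.062 m/s².
T = 1.490·a = 12.01 N.

T ≈ 12.0 N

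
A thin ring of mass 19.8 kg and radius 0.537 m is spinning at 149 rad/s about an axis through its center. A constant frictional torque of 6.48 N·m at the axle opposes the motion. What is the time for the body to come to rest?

I = MR² = (19.8)(0.537)² = 5.710 kg·m².
The net torque has magnitude 6.48 N·m, opposing ω.
|α| = τ/I = 6.480/5.710 = 1.135 rad/s² (deceleration).
0 = ω₀ − |α|t ⇒ t = ω₀/|α| = 149/1.135 = 131.3 s.

t ≈ 131 s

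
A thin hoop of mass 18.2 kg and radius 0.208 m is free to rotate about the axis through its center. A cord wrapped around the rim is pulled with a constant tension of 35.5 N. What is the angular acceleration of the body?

I = MR² = (18.2)(0.208)² = 0.7874 kg·m².
τ = F R = (35.5)(0.208) = 7.384 N·m.
From τ = Iα: α = 7.384/0.7874 = 9.378 rad/s².

α ≈ 9.38 rad/s²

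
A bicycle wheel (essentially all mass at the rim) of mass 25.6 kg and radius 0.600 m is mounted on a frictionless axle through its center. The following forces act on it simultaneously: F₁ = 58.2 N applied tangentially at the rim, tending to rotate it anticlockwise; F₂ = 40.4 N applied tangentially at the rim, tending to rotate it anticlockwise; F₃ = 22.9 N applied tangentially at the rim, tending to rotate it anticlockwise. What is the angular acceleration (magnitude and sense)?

I = MR² = (25.6)(0.600)² = 9.216 kg·m².
Taking anticlockwise as positive: τ₁ = +(58.2)(0.600) = +34.92 N·m; τ₂ = +(40.4)(0.600) = +24.24 N·m; τ₃ = +(22.9)(0.600) = +13.74 N·m.
Net torque τ = 72.90 N·m.
α = τ/I = 72.90/9.216 = 7.910 rad/s².

α ≈ 7.91 rad/s², anticlockwise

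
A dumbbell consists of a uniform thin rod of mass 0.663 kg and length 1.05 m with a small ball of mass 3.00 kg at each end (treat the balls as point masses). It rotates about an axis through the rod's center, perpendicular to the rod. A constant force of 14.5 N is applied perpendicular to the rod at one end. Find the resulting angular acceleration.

α ≈ 4.44 rad/s²

I_rod = (1/12)ML² = (1/12)(0.663)(1.05)² = 0.06091 kg·m².
I_balls = 2·m·(L/2)² = 2(3.00)(0.5250)² = 1.654 kg·m².
Total I = 1.715 kg·m².
τ = F·(L/2) = (14.5)(0.525) = 7.613 N·m.
α = τ/I = 7.613/1.715 = 4.440 rad/s².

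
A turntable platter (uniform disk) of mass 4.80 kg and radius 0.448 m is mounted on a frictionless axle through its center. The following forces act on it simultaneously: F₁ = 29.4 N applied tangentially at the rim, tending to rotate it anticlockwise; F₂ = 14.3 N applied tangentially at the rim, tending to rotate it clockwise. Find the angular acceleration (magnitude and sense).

α ≈ 14.0 rad/s², anticlockwise

I = ½MR² = (1/2)(4.80)(0.448)² = 0.4817 kg·m².
Taking anticlockwise as positive: τ₁ = +(29.4)(0.448) = +13.17 N·m; τ₂ = −(14.3)(0.448) = −6.406 N·m.
Net torque τ = 6.765 N·m.
α = τ/I = 6.765/0.4817 = 14.04 rad/s².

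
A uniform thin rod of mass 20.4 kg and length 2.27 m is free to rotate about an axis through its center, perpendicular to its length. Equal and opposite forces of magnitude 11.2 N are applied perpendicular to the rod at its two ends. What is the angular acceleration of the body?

I = (1/12)ML² = (1/12)(20.4)(2.27)² = 8.760 kg·m².
The couple gives τ = F·(L/2) + F·(L/2) = F L = (11.2)(2.27) = 25.42 N·m.
From τ = Iα: α = 25.42/8.760 = 2.902 rad/s².

α ≈ 2.90 rad/s²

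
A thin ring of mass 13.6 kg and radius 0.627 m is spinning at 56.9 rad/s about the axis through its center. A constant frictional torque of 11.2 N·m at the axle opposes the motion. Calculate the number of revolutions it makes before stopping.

≈ 123 revolutions

I = MR² = (13.6)(0.627)² = 5.347 kg·m².
The net torque has magnitude 11.2 N·m, opposing ω.
|α| = τ/I = 11.20/5.347 = 2.095 rad/s² (deceleration).
ω² = ω₀² − 2|α|θ with ω = 0 ⇒ θ = ω₀²/(2|α|) = 772.8 rad = 123.0 rev.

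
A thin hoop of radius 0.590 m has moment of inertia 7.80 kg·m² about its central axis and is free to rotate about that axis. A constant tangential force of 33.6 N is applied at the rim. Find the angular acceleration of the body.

τ = F R = (33.6)(0.590) = 19.82 N·m.
From τ = Iα: α = 19.82/7.800 = 2.542 rad/s².

α ≈ 2.54 rad/s²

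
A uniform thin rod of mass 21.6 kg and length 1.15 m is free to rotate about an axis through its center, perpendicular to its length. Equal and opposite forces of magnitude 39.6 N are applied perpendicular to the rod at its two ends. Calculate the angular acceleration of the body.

α ≈ 19.1 rad/s²

I = (1/12)ML² = (1/12)(21.6)(1.15)² = 2.380 kg·m².
The couple gives τ = F·(L/2) + F·(L/2) = F L = (39.6)(1.15) = 45.54 N·m.
Newton's second law for rotation, τ = Iα, gives α = τ/I = 45.54/2.380 = 19.13 rad/s².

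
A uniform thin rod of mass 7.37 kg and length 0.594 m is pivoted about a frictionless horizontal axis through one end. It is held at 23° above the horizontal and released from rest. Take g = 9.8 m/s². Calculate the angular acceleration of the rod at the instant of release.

α ≈ 22.8 rad/s²

About the pivot, I = (1/3)ML² = (1/3)(7.37)(0.594)² = 0.8668 kg·m².
The weight acts at the center, a distance L/2 = 0.2970 m from the pivot; τ = Mg(L/2) cos 23° = 19.75 N·m.
α = τ/I = 19.75/0.8668 = 22.78 rad/s².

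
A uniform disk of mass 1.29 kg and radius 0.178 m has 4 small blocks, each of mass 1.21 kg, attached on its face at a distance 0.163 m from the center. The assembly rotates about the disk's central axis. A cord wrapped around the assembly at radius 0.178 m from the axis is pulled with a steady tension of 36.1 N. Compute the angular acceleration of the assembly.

α ≈ 43.1 rad/s²

I_disk = ½MR² = ½(1.29)(0.178)² = 0.02044 kg·m².
I_blocks = 4·m·r² = 4(1.21)(0.163)² = 0.1286 kg·m².
Total I = 0.1490 kg·m².
τ = F r = (36.1)(0.178) = 6.426 N·m.
α = τ/I = 6.426/0.1490 = 43.12 rad/s².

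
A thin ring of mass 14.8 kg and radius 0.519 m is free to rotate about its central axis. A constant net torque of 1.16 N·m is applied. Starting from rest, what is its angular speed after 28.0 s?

I = MR² = (14.8)(0.519)² = 3.987 kg·m².
α = τ/I = 1.16/3.987 = 0.2910 rad/s².
ω = ω₀ + αt = 0 + (0.2910)(28.0) = 8.147 rad/s.

ω ≈ 8.15 rad/s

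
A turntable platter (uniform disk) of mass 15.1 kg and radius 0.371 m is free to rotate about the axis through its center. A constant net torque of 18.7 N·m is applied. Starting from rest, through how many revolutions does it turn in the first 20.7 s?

≈ 614 revolutions

I = ½MR² = (1/2)(15.1)(0.371)² = 1.039 kg·m².
α = τ/I = 18.7/1.039 = 17.99 rad/s².
θ = ½αt² = ½(17.99)(20.7)² = 3855 rad.
Revolutions = θ/(2π) = 613.6.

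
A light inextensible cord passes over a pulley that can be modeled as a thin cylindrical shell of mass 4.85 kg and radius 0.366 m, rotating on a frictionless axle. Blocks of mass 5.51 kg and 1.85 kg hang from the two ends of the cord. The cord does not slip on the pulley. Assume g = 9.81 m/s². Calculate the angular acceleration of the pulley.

α ≈ 8.03 rad/s²

I = MR² = (4.85)(0.366)² = 0.6497 kg·m².
Heavier block: m₁g − T₁ = m₁a. Lighter block: T₂ − m₂g = m₂a.
Pulley: (T₁ − T₂)R = Iα = I(a/R), so T₁ − T₂ = (I/R²)a = 1·M_p a = 4.850·a.
Adding the three: (m₁ − m₂)g = (m₁ + m₂ + 4.850)a, so a = (5.51 − 1.85)(9.81)/(5.51 + 1.85 + 4.850) = 2.941 m/s².
α = a/R = 2.941/0.366 = 8.034 rad/s².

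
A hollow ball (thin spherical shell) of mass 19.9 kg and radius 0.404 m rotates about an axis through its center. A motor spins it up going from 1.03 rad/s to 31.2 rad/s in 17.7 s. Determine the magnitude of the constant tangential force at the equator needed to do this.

F ≈ 9.14 N

I = (2/3)MR² = (2/3)(19.9)(0.404)² = 2.165 kg·m².
α = Δω/Δt = (31.2 − 1.03)/17.7 = 1.705 rad/s².
The required torque is τ = Iα = (2.165)(1.705) = 3.691 N·m.
A tangential force at the equator gives τ = FR, so F = τ/R = 3.691/0.404 = 9.136 N.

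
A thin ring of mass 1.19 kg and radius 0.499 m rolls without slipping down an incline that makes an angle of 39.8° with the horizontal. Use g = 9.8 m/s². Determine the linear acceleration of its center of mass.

Translation along the incline: Mg sinθ − f = Ma.
Rotation about the center: fR = Iα with I = MR². No-slip gives a = αR, so f = (I/R²)a = M a.
Substituting: Mg sinθ = (1 + 1.000)Ma, so a = g sinθ/(1 + 1.000) = (9.8) sin 39.8° / 2.000 = 3.137 m/s².

a ≈ 3.14 m/s²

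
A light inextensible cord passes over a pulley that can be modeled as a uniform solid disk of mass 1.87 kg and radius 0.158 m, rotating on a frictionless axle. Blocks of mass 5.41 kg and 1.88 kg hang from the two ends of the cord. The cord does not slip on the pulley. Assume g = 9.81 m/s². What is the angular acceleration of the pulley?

I = ½MR² = (1/2)(1.87)(0.158)² = 0.02334 kg·m².
Heavier block: m₁g − T₁ = m₁a. Lighter block: T₂ − m₂g = m₂a.
Pulley: (T₁ − T₂)R = Iα = I(a/R), so T₁ − T₂ = (I/R²)a = (1/2)M_p a = 0.9350·a.
Adding the three: (m₁ − m₂)g = (m₁ + m₂ + 0.9350)a, so a = (5.41 − 1.88)(9.81)/(5.41 + 1.88 + 0.9350) = 4.210 m/s².
α = a/R = 4.210/0.158 = 26.65 rad/s².

α ≈ 26.6 rad/s²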